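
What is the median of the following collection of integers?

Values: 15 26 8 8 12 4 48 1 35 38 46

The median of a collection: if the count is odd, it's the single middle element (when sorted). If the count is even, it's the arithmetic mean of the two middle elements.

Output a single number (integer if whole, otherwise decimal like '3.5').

Step 1: insert 15 -> lo=[15] (size 1, max 15) hi=[] (size 0) -> median=15
Step 2: insert 26 -> lo=[15] (size 1, max 15) hi=[26] (size 1, min 26) -> median=20.5
Step 3: insert 8 -> lo=[8, 15] (size 2, max 15) hi=[26] (size 1, min 26) -> median=15
Step 4: insert 8 -> lo=[8, 8] (size 2, max 8) hi=[15, 26] (size 2, min 15) -> median=11.5
Step 5: insert 12 -> lo=[8, 8, 12] (size 3, max 12) hi=[15, 26] (size 2, min 15) -> median=12
Step 6: insert 4 -> lo=[4, 8, 8] (size 3, max 8) hi=[12, 15, 26] (size 3, min 12) -> median=10
Step 7: insert 48 -> lo=[4, 8, 8, 12] (size 4, max 12) hi=[15, 26, 48] (size 3, min 15) -> median=12
Step 8: insert 1 -> lo=[1, 4, 8, 8] (size 4, max 8) hi=[12, 15, 26, 48] (size 4, min 12) -> median=10
Step 9: insert 35 -> lo=[1, 4, 8, 8, 12] (size 5, max 12) hi=[15, 26, 35, 48] (size 4, min 15) -> median=12
Step 10: insert 38 -> lo=[1, 4, 8, 8, 12] (size 5, max 12) hi=[15, 26, 35, 38, 48] (size 5, min 15) -> median=13.5
Step 11: insert 46 -> lo=[1, 4, 8, 8, 12, 15] (size 6, max 15) hi=[26, 35, 38, 46, 48] (size 5, min 26) -> median=15

Answer: 15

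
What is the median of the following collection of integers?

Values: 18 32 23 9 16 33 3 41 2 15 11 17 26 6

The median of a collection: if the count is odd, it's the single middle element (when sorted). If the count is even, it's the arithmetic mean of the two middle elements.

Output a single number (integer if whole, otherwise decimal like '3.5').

Step 1: insert 18 -> lo=[18] (size 1, max 18) hi=[] (size 0) -> median=18
Step 2: insert 32 -> lo=[18] (size 1, max 18) hi=[32] (size 1, min 32) -> median=25
Step 3: insert 23 -> lo=[18, 23] (size 2, max 23) hi=[32] (size 1, min 32) -> median=23
Step 4: insert 9 -> lo=[9, 18] (size 2, max 18) hi=[23, 32] (size 2, min 23) -> median=20.5
Step 5: insert 16 -> lo=[9, 16, 18] (size 3, max 18) hi=[23, 32] (size 2, min 23) -> median=18
Step 6: insert 33 -> lo=[9, 16, 18] (size 3, max 18) hi=[23, 32, 33] (size 3, min 23) -> median=20.5
Step 7: insert 3 -> lo=[3, 9, 16, 18] (size 4, max 18) hi=[23, 32, 33] (size 3, min 23) -> median=18
Step 8: insert 41 -> lo=[3, 9, 16, 18] (size 4, max 18) hi=[23, 32, 33, 41] (size 4, min 23) -> median=20.5
Step 9: insert 2 -> lo=[2, 3, 9, 16, 18] (size 5, max 18) hi=[23, 32, 33, 41] (size 4, min 23) -> median=18
Step 10: insert 15 -> lo=[2, 3, 9, 15, 16] (size 5, max 16) hi=[18, 23, 32, 33, 41] (size 5, min 18) -> median=17
Step 11: insert 11 -> lo=[2, 3, 9, 11, 15, 16] (size 6, max 16) hi=[18, 23, 32, 33, 41] (size 5, min 18) -> median=16
Step 12: insert 17 -> lo=[2, 3, 9, 11, 15, 16] (size 6, max 16) hi=[17, 18, 23, 32, 33, 41] (size 6, min 17) -> median=16.5
Step 13: insert 26 -> lo=[2, 3, 9, 11, 15, 16, 17] (size 7, max 17) hi=[18, 23, 26, 32, 33, 41] (size 6, min 18) -> median=17
Step 14: insert 6 -> lo=[2, 3, 6, 9, 11, 15, 16] (size 7, max 16) hi=[17, 18, 23, 26, 32, 33, 41] (size 7, min 17) -> median=16.5

Answer: 16.5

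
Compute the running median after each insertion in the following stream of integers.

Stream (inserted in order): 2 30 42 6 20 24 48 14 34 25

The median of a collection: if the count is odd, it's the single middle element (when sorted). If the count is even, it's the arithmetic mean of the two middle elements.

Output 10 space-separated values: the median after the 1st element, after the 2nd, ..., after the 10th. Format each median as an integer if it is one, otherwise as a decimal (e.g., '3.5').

Answer: 2 16 30 18 20 22 24 22 24 24.5

Derivation:
Step 1: insert 2 -> lo=[2] (size 1, max 2) hi=[] (size 0) -> median=2
Step 2: insert 30 -> lo=[2] (size 1, max 2) hi=[30] (size 1, min 30) -> median=16
Step 3: insert 42 -> lo=[2, 30] (size 2, max 30) hi=[42] (size 1, min 42) -> median=30
Step 4: insert 6 -> lo=[2, 6] (size 2, max 6) hi=[30, 42] (size 2, min 30) -> median=18
Step 5: insert 20 -> lo=[2, 6, 20] (size 3, max 20) hi=[30, 42] (size 2, min 30) -> median=20
Step 6: insert 24 -> lo=[2, 6, 20] (size 3, max 20) hi=[24, 30, 42] (size 3, min 24) -> median=22
Step 7: insert 48 -> lo=[2, 6, 20, 24] (size 4, max 24) hi=[30, 42, 48] (size 3, min 30) -> median=24
Step 8: insert 14 -> lo=[2, 6, 14, 20] (size 4, max 20) hi=[24, 30, 42, 48] (size 4, min 24) -> median=22
Step 9: insert 34 -> lo=[2, 6, 14, 20, 24] (size 5, max 24) hi=[30, 34, 42, 48] (size 4, min 30) -> median=24
Step 10: insert 25 -> lo=[2, 6, 14, 20, 24] (size 5, max 24) hi=[25, 30, 34, 42, 48] (size 5, min 25) -> median=24.5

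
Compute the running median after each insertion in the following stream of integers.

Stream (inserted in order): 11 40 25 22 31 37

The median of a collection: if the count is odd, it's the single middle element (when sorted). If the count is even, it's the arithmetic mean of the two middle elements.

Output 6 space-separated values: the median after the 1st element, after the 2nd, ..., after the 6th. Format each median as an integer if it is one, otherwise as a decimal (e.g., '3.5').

Answer: 11 25.5 25 23.5 25 28

Derivation:
Step 1: insert 11 -> lo=[11] (size 1, max 11) hi=[] (size 0) -> median=11
Step 2: insert 40 -> lo=[11] (size 1, max 11) hi=[40] (size 1, min 40) -> median=25.5
Step 3: insert 25 -> lo=[11, 25] (size 2, max 25) hi=[40] (size 1, min 40) -> median=25
Step 4: insert 22 -> lo=[11, 22] (size 2, max 22) hi=[25, 40] (size 2, min 25) -> median=23.5
Step 5: insert 31 -> lo=[11, 22, 25] (size 3, max 25) hi=[31, 40] (size 2, min 31) -> median=25
Step 6: insert 37 -> lo=[11, 22, 25] (size 3, max 25) hi=[31, 37, 40] (size 3, min 31) -> median=28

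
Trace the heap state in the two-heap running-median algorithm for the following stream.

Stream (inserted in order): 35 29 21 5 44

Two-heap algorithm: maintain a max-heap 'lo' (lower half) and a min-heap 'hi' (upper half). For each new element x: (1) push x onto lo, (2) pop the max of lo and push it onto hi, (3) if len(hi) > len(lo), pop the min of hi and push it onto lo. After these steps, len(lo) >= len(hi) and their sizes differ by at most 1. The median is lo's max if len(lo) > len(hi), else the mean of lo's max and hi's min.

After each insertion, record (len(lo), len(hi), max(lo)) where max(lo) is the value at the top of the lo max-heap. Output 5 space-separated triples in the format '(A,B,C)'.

Step 1: insert 35 -> lo=[35] hi=[] -> (len(lo)=1, len(hi)=0, max(lo)=35)
Step 2: insert 29 -> lo=[29] hi=[35] -> (len(lo)=1, len(hi)=1, max(lo)=29)
Step 3: insert 21 -> lo=[21, 29] hi=[35] -> (len(lo)=2, len(hi)=1, max(lo)=29)
Step 4: insert 5 -> lo=[5, 21] hi=[29, 35] -> (len(lo)=2, len(hi)=2, max(lo)=21)
Step 5: insert 44 -> lo=[5, 21, 29] hi=[35, 44] -> (len(lo)=3, len(hi)=2, max(lo)=29)

Answer: (1,0,35) (1,1,29) (2,1,29) (2,2,21) (3,2,29)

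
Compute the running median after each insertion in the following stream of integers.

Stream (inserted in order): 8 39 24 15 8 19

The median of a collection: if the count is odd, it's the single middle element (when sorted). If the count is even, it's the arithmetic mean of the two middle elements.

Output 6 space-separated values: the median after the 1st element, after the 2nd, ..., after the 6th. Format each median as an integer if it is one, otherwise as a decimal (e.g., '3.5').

Step 1: insert 8 -> lo=[8] (size 1, max 8) hi=[] (size 0) -> median=8
Step 2: insert 39 -> lo=[8] (size 1, max 8) hi=[39] (size 1, min 39) -> median=23.5
Step 3: insert 24 -> lo=[8, 24] (size 2, max 24) hi=[39] (size 1, min 39) -> median=24
Step 4: insert 15 -> lo=[8, 15] (size 2, max 15) hi=[24, 39] (size 2, min 24) -> median=19.5
Step 5: insert 8 -> lo=[8, 8, 15] (size 3, max 15) hi=[24, 39] (size 2, min 24) -> median=15
Step 6: insert 19 -> lo=[8, 8, 15] (size 3, max 15) hi=[19, 24, 39] (size 3, min 19) -> median=17

Answer: 8 23.5 24 19.5 15 17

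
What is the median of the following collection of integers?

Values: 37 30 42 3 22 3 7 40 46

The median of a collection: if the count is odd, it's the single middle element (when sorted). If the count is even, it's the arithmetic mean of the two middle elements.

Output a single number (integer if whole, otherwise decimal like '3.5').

Answer: 30

Derivation:
Step 1: insert 37 -> lo=[37] (size 1, max 37) hi=[] (size 0) -> median=37
Step 2: insert 30 -> lo=[30] (size 1, max 30) hi=[37] (size 1, min 37) -> median=33.5
Step 3: insert 42 -> lo=[30, 37] (size 2, max 37) hi=[42] (size 1, min 42) -> median=37
Step 4: insert 3 -> lo=[3, 30] (size 2, max 30) hi=[37, 42] (size 2, min 37) -> median=33.5
Step 5: insert 22 -> lo=[3, 22, 30] (size 3, max 30) hi=[37, 42] (size 2, min 37) -> median=30
Step 6: insert 3 -> lo=[3, 3, 22] (size 3, max 22) hi=[30, 37, 42] (size 3, min 30) -> median=26
Step 7: insert 7 -> lo=[3, 3, 7, 22] (size 4, max 22) hi=[30, 37, 42] (size 3, min 30) -> median=22
Step 8: insert 40 -> lo=[3, 3, 7, 22] (size 4, max 22) hi=[30, 37, 40, 42] (size 4, min 30) -> median=26
Step 9: insert 46 -> lo=[3, 3, 7, 22, 30] (size 5, max 30) hi=[37, 40, 42, 46] (size 4, min 37) -> median=30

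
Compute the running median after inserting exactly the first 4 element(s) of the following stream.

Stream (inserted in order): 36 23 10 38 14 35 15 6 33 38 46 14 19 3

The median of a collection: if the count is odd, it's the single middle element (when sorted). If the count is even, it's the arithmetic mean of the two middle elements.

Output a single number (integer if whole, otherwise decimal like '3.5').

Step 1: insert 36 -> lo=[36] (size 1, max 36) hi=[] (size 0) -> median=36
Step 2: insert 23 -> lo=[23] (size 1, max 23) hi=[36] (size 1, min 36) -> median=29.5
Step 3: insert 10 -> lo=[10, 23] (size 2, max 23) hi=[36] (size 1, min 36) -> median=23
Step 4: insert 38 -> lo=[10, 23] (size 2, max 23) hi=[36, 38] (size 2, min 36) -> median=29.5

Answer: 29.5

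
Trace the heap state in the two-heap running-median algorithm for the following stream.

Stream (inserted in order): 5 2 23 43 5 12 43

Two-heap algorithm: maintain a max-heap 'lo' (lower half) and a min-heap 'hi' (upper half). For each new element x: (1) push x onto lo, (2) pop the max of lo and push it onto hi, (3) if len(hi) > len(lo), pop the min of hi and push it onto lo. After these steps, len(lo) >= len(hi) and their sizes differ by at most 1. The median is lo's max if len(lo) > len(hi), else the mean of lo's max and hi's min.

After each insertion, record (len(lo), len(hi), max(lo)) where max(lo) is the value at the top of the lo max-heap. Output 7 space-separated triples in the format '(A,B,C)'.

Answer: (1,0,5) (1,1,2) (2,1,5) (2,2,5) (3,2,5) (3,3,5) (4,3,12)

Derivation:
Step 1: insert 5 -> lo=[5] hi=[] -> (len(lo)=1, len(hi)=0, max(lo)=5)
Step 2: insert 2 -> lo=[2] hi=[5] -> (len(lo)=1, len(hi)=1, max(lo)=2)
Step 3: insert 23 -> lo=[2, 5] hi=[23] -> (len(lo)=2, len(hi)=1, max(lo)=5)
Step 4: insert 43 -> lo=[2, 5] hi=[23, 43] -> (len(lo)=2, len(hi)=2, max(lo)=5)
Step 5: insert 5 -> lo=[2, 5, 5] hi=[23, 43] -> (len(lo)=3, len(hi)=2, max(lo)=5)
Step 6: insert 12 -> lo=[2, 5, 5] hi=[12, 23, 43] -> (len(lo)=3, len(hi)=3, max(lo)=5)
Step 7: insert 43 -> lo=[2, 5, 5, 12] hi=[23, 43, 43] -> (len(lo)=4, len(hi)=3, max(lo)=12)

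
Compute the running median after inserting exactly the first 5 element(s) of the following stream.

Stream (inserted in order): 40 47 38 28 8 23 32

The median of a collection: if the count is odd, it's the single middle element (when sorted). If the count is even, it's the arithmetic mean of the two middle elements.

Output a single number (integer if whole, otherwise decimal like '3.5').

Answer: 38

Derivation:
Step 1: insert 40 -> lo=[40] (size 1, max 40) hi=[] (size 0) -> median=40
Step 2: insert 47 -> lo=[40] (size 1, max 40) hi=[47] (size 1, min 47) -> median=43.5
Step 3: insert 38 -> lo=[38, 40] (size 2, max 40) hi=[47] (size 1, min 47) -> median=40
Step 4: insert 28 -> lo=[28, 38] (size 2, max 38) hi=[40, 47] (size 2, min 40) -> median=39
Step 5: insert 8 -> lo=[8, 28, 38] (size 3, max 38) hi=[40, 47] (size 2, min 40) -> median=38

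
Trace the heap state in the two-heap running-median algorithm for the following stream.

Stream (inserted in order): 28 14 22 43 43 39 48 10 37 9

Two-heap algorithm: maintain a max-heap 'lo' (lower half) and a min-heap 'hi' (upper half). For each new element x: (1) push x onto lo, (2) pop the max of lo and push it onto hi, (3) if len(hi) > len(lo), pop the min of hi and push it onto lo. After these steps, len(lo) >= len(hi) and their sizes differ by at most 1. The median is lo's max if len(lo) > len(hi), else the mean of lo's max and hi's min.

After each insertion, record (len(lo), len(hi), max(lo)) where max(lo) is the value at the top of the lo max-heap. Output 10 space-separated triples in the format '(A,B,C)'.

Answer: (1,0,28) (1,1,14) (2,1,22) (2,2,22) (3,2,28) (3,3,28) (4,3,39) (4,4,28) (5,4,37) (5,5,28)

Derivation:
Step 1: insert 28 -> lo=[28] hi=[] -> (len(lo)=1, len(hi)=0, max(lo)=28)
Step 2: insert 14 -> lo=[14] hi=[28] -> (len(lo)=1, len(hi)=1, max(lo)=14)
Step 3: insert 22 -> lo=[14, 22] hi=[28] -> (len(lo)=2, len(hi)=1, max(lo)=22)
Step 4: insert 43 -> lo=[14, 22] hi=[28, 43] -> (len(lo)=2, len(hi)=2, max(lo)=22)
Step 5: insert 43 -> lo=[14, 22, 28] hi=[43, 43] -> (len(lo)=3, len(hi)=2, max(lo)=28)
Step 6: insert 39 -> lo=[14, 22, 28] hi=[39, 43, 43] -> (len(lo)=3, len(hi)=3, max(lo)=28)
Step 7: insert 48 -> lo=[14, 22, 28, 39] hi=[43, 43, 48] -> (len(lo)=4, len(hi)=3, max(lo)=39)
Step 8: insert 10 -> lo=[10, 14, 22, 28] hi=[39, 43, 43, 48] -> (len(lo)=4, len(hi)=4, max(lo)=28)
Step 9: insert 37 -> lo=[10, 14, 22, 28, 37] hi=[39, 43, 43, 48] -> (len(lo)=5, len(hi)=4, max(lo)=37)
Step 10: insert 9 -> lo=[9, 10, 14, 22, 28] hi=[37, 39, 43, 43, 48] -> (len(lo)=5, len(hi)=5, max(lo)=28)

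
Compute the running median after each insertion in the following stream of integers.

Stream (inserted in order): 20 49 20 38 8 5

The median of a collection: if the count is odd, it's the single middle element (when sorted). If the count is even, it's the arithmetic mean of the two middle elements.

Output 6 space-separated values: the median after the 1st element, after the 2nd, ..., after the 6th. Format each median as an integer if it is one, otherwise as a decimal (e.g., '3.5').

Answer: 20 34.5 20 29 20 20

Derivation:
Step 1: insert 20 -> lo=[20] (size 1, max 20) hi=[] (size 0) -> median=20
Step 2: insert 49 -> lo=[20] (size 1, max 20) hi=[49] (size 1, min 49) -> median=34.5
Step 3: insert 20 -> lo=[20, 20] (size 2, max 20) hi=[49] (size 1, min 49) -> median=20
Step 4: insert 38 -> lo=[20, 20] (size 2, max 20) hi=[38, 49] (size 2, min 38) -> median=29
Step 5: insert 8 -> lo=[8, 20, 20] (size 3, max 20) hi=[38, 49] (size 2, min 38) -> median=20
Step 6: insert 5 -> lo=[5, 8, 20] (size 3, max 20) hi=[20, 38, 49] (size 3, min 20) -> median=20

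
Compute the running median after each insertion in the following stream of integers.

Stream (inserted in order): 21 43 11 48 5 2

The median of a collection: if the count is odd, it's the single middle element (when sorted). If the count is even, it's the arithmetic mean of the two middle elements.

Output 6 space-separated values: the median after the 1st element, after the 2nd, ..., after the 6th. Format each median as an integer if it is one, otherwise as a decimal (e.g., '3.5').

Answer: 21 32 21 32 21 16

Derivation:
Step 1: insert 21 -> lo=[21] (size 1, max 21) hi=[] (size 0) -> median=21
Step 2: insert 43 -> lo=[21] (size 1, max 21) hi=[43] (size 1, min 43) -> median=32
Step 3: insert 11 -> lo=[11, 21] (size 2, max 21) hi=[43] (size 1, min 43) -> median=21
Step 4: insert 48 -> lo=[11, 21] (size 2, max 21) hi=[43, 48] (size 2, min 43) -> median=32
Step 5: insert 5 -> lo=[5, 11, 21] (size 3, max 21) hi=[43, 48] (size 2, min 43) -> median=21
Step 6: insert 2 -> lo=[2, 5, 11] (size 3, max 11) hi=[21, 43, 48] (size 3, min 21) -> median=16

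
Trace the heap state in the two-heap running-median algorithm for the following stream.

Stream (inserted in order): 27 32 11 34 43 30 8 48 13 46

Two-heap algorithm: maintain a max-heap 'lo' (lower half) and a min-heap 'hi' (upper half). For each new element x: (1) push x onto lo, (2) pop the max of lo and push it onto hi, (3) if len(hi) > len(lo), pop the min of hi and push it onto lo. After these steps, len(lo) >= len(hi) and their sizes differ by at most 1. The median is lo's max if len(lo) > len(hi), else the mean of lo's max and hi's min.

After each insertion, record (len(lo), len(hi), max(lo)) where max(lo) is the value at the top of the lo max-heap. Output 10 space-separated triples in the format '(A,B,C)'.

Answer: (1,0,27) (1,1,27) (2,1,27) (2,2,27) (3,2,32) (3,3,30) (4,3,30) (4,4,30) (5,4,30) (5,5,30)

Derivation:
Step 1: insert 27 -> lo=[27] hi=[] -> (len(lo)=1, len(hi)=0, max(lo)=27)
Step 2: insert 32 -> lo=[27] hi=[32] -> (len(lo)=1, len(hi)=1, max(lo)=27)
Step 3: insert 11 -> lo=[11, 27] hi=[32] -> (len(lo)=2, len(hi)=1, max(lo)=27)
Step 4: insert 34 -> lo=[11, 27] hi=[32, 34] -> (len(lo)=2, len(hi)=2, max(lo)=27)
Step 5: insert 43 -> lo=[11, 27, 32] hi=[34, 43] -> (len(lo)=3, len(hi)=2, max(lo)=32)
Step 6: insert 30 -> lo=[11, 27, 30] hi=[32, 34, 43] -> (len(lo)=3, len(hi)=3, max(lo)=30)
Step 7: insert 8 -> lo=[8, 11, 27, 30] hi=[32, 34, 43] -> (len(lo)=4, len(hi)=3, max(lo)=30)
Step 8: insert 48 -> lo=[8, 11, 27, 30] hi=[32, 34, 43, 48] -> (len(lo)=4, len(hi)=4, max(lo)=30)
Step 9: insert 13 -> lo=[8, 11, 13, 27, 30] hi=[32, 34, 43, 48] -> (len(lo)=5, len(hi)=4, max(lo)=30)
Step 10: insert 46 -> lo=[8, 11, 13, 27, 30] hi=[32, 34, 43, 46, 48] -> (len(lo)=5, len(hi)=5, max(lo)=30)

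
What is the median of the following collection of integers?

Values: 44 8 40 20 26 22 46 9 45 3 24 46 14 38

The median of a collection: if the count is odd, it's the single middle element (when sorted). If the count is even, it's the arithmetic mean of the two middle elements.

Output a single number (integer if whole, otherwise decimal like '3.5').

Step 1: insert 44 -> lo=[44] (size 1, max 44) hi=[] (size 0) -> median=44
Step 2: insert 8 -> lo=[8] (size 1, max 8) hi=[44] (size 1, min 44) -> median=26
Step 3: insert 40 -> lo=[8, 40] (size 2, max 40) hi=[44] (size 1, min 44) -> median=40
Step 4: insert 20 -> lo=[8, 20] (size 2, max 20) hi=[40, 44] (size 2, min 40) -> median=30
Step 5: insert 26 -> lo=[8, 20, 26] (size 3, max 26) hi=[40, 44] (size 2, min 40) -> median=26
Step 6: insert 22 -> lo=[8, 20, 22] (size 3, max 22) hi=[26, 40, 44] (size 3, min 26) -> median=24
Step 7: insert 46 -> lo=[8, 20, 22, 26] (size 4, max 26) hi=[40, 44, 46] (size 3, min 40) -> median=26
Step 8: insert 9 -> lo=[8, 9, 20, 22] (size 4, max 22) hi=[26, 40, 44, 46] (size 4, min 26) -> median=24
Step 9: insert 45 -> lo=[8, 9, 20, 22, 26] (size 5, max 26) hi=[40, 44, 45, 46] (size 4, min 40) -> median=26
Step 10: insert 3 -> lo=[3, 8, 9, 20, 22] (size 5, max 22) hi=[26, 40, 44, 45, 46] (size 5, min 26) -> median=24
Step 11: insert 24 -> lo=[3, 8, 9, 20, 22, 24] (size 6, max 24) hi=[26, 40, 44, 45, 46] (size 5, min 26) -> median=24
Step 12: insert 46 -> lo=[3, 8, 9, 20, 22, 24] (size 6, max 24) hi=[26, 40, 44, 45, 46, 46] (size 6, min 26) -> median=25
Step 13: insert 14 -> lo=[3, 8, 9, 14, 20, 22, 24] (size 7, max 24) hi=[26, 40, 44, 45, 46, 46] (size 6, min 26) -> median=24
Step 14: insert 38 -> lo=[3, 8, 9, 14, 20, 22, 24] (size 7, max 24) hi=[26, 38, 40, 44, 45, 46, 46] (size 7, min 26) -> median=25

Answer: 25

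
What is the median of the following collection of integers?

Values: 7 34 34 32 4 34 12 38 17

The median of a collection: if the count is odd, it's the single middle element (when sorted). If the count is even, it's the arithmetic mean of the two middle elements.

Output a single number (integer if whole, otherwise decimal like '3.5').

Answer: 32

Derivation:
Step 1: insert 7 -> lo=[7] (size 1, max 7) hi=[] (size 0) -> median=7
Step 2: insert 34 -> lo=[7] (size 1, max 7) hi=[34] (size 1, min 34) -> median=20.5
Step 3: insert 34 -> lo=[7, 34] (size 2, max 34) hi=[34] (size 1, min 34) -> median=34
Step 4: insert 32 -> lo=[7, 32] (size 2, max 32) hi=[34, 34] (size 2, min 34) -> median=33
Step 5: insert 4 -> lo=[4, 7, 32] (size 3, max 32) hi=[34, 34] (size 2, min 34) -> median=32
Step 6: insert 34 -> lo=[4, 7, 32] (size 3, max 32) hi=[34, 34, 34] (size 3, min 34) -> median=33
Step 7: insert 12 -> lo=[4, 7, 12, 32] (size 4, max 32) hi=[34, 34, 34] (size 3, min 34) -> median=32
Step 8: insert 38 -> lo=[4, 7, 12, 32] (size 4, max 32) hi=[34, 34, 34, 38] (size 4, min 34) -> median=33
Step 9: insert 17 -> lo=[4, 7, 12, 17, 32] (size 5, max 32) hi=[34, 34, 34, 38] (size 4, min 34) -> median=32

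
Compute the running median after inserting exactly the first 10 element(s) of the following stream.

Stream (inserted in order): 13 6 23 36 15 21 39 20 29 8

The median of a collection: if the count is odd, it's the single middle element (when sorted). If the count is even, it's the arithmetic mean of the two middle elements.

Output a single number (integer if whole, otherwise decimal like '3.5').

Answer: 20.5

Derivation:
Step 1: insert 13 -> lo=[13] (size 1, max 13) hi=[] (size 0) -> median=13
Step 2: insert 6 -> lo=[6] (size 1, max 6) hi=[13] (size 1, min 13) -> median=9.5
Step 3: insert 23 -> lo=[6, 13] (size 2, max 13) hi=[23] (size 1, min 23) -> median=13
Step 4: insert 36 -> lo=[6, 13] (size 2, max 13) hi=[23, 36] (size 2, min 23) -> median=18
Step 5: insert 15 -> lo=[6, 13, 15] (size 3, max 15) hi=[23, 36] (size 2, min 23) -> median=15
Step 6: insert 21 -> lo=[6, 13, 15] (size 3, max 15) hi=[21, 23, 36] (size 3, min 21) -> median=18
Step 7: insert 39 -> lo=[6, 13, 15, 21] (size 4, max 21) hi=[23, 36, 39] (size 3, min 23) -> median=21
Step 8: insert 20 -> lo=[6, 13, 15, 20] (size 4, max 20) hi=[21, 23, 36, 39] (size 4, min 21) -> median=20.5
Step 9: insert 29 -> lo=[6, 13, 15, 20, 21] (size 5, max 21) hi=[23, 29, 36, 39] (size 4, min 23) -> median=21
Step 10: insert 8 -> lo=[6, 8, 13, 15, 20] (size 5, max 20) hi=[21, 23, 29, 36, 39] (size 5, min 21) -> median=20.5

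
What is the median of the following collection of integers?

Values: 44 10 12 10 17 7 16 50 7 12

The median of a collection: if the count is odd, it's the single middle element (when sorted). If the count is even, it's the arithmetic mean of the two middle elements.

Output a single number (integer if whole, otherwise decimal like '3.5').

Answer: 12

Derivation:
Step 1: insert 44 -> lo=[44] (size 1, max 44) hi=[] (size 0) -> median=44
Step 2: insert 10 -> lo=[10] (size 1, max 10) hi=[44] (size 1, min 44) -> median=27
Step 3: insert 12 -> lo=[10, 12] (size 2, max 12) hi=[44] (size 1, min 44) -> median=12
Step 4: insert 10 -> lo=[10, 10] (size 2, max 10) hi=[12, 44] (size 2, min 12) -> median=11
Step 5: insert 17 -> lo=[10, 10, 12] (size 3, max 12) hi=[17, 44] (size 2, min 17) -> median=12
Step 6: insert 7 -> lo=[7, 10, 10] (size 3, max 10) hi=[12, 17, 44] (size 3, min 12) -> median=11
Step 7: insert 16 -> lo=[7, 10, 10, 12] (size 4, max 12) hi=[16, 17, 44] (size 3, min 16) -> median=12
Step 8: insert 50 -> lo=[7, 10, 10, 12] (size 4, max 12) hi=[16, 17, 44, 50] (size 4, min 16) -> median=14
Step 9: insert 7 -> lo=[7, 7, 10, 10, 12] (size 5, max 12) hi=[16, 17, 44, 50] (size 4, min 16) -> median=12
Step 10: insert 12 -> lo=[7, 7, 10, 10, 12] (size 5, max 12) hi=[12, 16, 17, 44, 50] (size 5, min 12) -> median=12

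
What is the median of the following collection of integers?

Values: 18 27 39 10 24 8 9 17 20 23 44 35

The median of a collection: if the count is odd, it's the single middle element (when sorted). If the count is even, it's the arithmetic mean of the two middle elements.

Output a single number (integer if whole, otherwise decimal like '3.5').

Answer: 21.5

Derivation:
Step 1: insert 18 -> lo=[18] (size 1, max 18) hi=[] (size 0) -> median=18
Step 2: insert 27 -> lo=[18] (size 1, max 18) hi=[27] (size 1, min 27) -> median=22.5
Step 3: insert 39 -> lo=[18, 27] (size 2, max 27) hi=[39] (size 1, min 39) -> median=27
Step 4: insert 10 -> lo=[10, 18] (size 2, max 18) hi=[27, 39] (size 2, min 27) -> median=22.5
Step 5: insert 24 -> lo=[10, 18, 24] (size 3, max 24) hi=[27, 39] (size 2, min 27) -> median=24
Step 6: insert 8 -> lo=[8, 10, 18] (size 3, max 18) hi=[24, 27, 39] (size 3, min 24) -> median=21
Step 7: insert 9 -> lo=[8, 9, 10, 18] (size 4, max 18) hi=[24, 27, 39] (size 3, min 24) -> median=18
Step 8: insert 17 -> lo=[8, 9, 10, 17] (size 4, max 17) hi=[18, 24, 27, 39] (size 4, min 18) -> median=17.5
Step 9: insert 20 -> lo=[8, 9, 10, 17, 18] (size 5, max 18) hi=[20, 24, 27, 39] (size 4, min 20) -> median=18
Step 10: insert 23 -> lo=[8, 9, 10, 17, 18] (size 5, max 18) hi=[20, 23, 24, 27, 39] (size 5, min 20) -> median=19
Step 11: insert 44 -> lo=[8, 9, 10, 17, 18, 20] (size 6, max 20) hi=[23, 24, 27, 39, 44] (size 5, min 23) -> median=20
Step 12: insert 35 -> lo=[8, 9, 10, 17, 18, 20] (size 6, max 20) hi=[23, 24, 27, 35, 39, 44] (size 6, min 23) -> median=21.5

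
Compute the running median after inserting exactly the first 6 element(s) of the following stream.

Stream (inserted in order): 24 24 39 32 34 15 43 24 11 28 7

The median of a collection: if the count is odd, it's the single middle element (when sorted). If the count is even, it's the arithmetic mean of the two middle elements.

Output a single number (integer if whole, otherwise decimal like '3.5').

Answer: 28

Derivation:
Step 1: insert 24 -> lo=[24] (size 1, max 24) hi=[] (size 0) -> median=24
Step 2: insert 24 -> lo=[24] (size 1, max 24) hi=[24] (size 1, min 24) -> median=24
Step 3: insert 39 -> lo=[24, 24] (size 2, max 24) hi=[39] (size 1, min 39) -> median=24
Step 4: insert 32 -> lo=[24, 24] (size 2, max 24) hi=[32, 39] (size 2, min 32) -> median=28
Step 5: insert 34 -> lo=[24, 24, 32] (size 3, max 32) hi=[34, 39] (size 2, min 34) -> median=32
Step 6: insert 15 -> lo=[15, 24, 24] (size 3, max 24) hi=[32, 34, 39] (size 3, min 32) -> median=28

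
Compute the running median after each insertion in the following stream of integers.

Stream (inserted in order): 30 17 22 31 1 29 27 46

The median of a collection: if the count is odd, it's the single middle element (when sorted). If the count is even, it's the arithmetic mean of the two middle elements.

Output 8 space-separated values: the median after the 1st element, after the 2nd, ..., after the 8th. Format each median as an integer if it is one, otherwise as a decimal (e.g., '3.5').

Step 1: insert 30 -> lo=[30] (size 1, max 30) hi=[] (size 0) -> median=30
Step 2: insert 17 -> lo=[17] (size 1, max 17) hi=[30] (size 1, min 30) -> median=23.5
Step 3: insert 22 -> lo=[17, 22] (size 2, max 22) hi=[30] (size 1, min 30) -> median=22
Step 4: insert 31 -> lo=[17, 22] (size 2, max 22) hi=[30, 31] (size 2, min 30) -> median=26
Step 5: insert 1 -> lo=[1, 17, 22] (size 3, max 22) hi=[30, 31] (size 2, min 30) -> median=22
Step 6: insert 29 -> lo=[1, 17, 22] (size 3, max 22) hi=[29, 30, 31] (size 3, min 29) -> median=25.5
Step 7: insert 27 -> lo=[1, 17, 22, 27] (size 4, max 27) hi=[29, 30, 31] (size 3, min 29) -> median=27
Step 8: insert 46 -> lo=[1, 17, 22, 27] (size 4, max 27) hi=[29, 30, 31, 46] (size 4, min 29) -> median=28

Answer: 30 23.5 22 26 22 25.5 27 28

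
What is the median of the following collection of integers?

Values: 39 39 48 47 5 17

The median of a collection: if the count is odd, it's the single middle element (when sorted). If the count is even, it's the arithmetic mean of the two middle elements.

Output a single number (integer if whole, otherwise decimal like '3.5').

Answer: 39

Derivation:
Step 1: insert 39 -> lo=[39] (size 1, max 39) hi=[] (size 0) -> median=39
Step 2: insert 39 -> lo=[39] (size 1, max 39) hi=[39] (size 1, min 39) -> median=39
Step 3: insert 48 -> lo=[39, 39] (size 2, max 39) hi=[48] (size 1, min 48) -> median=39
Step 4: insert 47 -> lo=[39, 39] (size 2, max 39) hi=[47, 48] (size 2, min 47) -> median=43
Step 5: insert 5 -> lo=[5, 39, 39] (size 3, max 39) hi=[47, 48] (size 2, min 47) -> median=39
Step 6: insert 17 -> lo=[5, 17, 39] (size 3, max 39) hi=[39, 47, 48] (size 3, min 39) -> median=39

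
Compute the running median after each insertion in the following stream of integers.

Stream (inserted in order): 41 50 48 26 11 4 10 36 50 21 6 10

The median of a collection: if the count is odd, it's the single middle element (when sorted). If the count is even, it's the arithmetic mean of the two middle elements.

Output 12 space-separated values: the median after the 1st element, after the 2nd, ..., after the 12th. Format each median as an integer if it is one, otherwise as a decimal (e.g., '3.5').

Answer: 41 45.5 48 44.5 41 33.5 26 31 36 31 26 23.5

Derivation:
Step 1: insert 41 -> lo=[41] (size 1, max 41) hi=[] (size 0) -> median=41
Step 2: insert 50 -> lo=[41] (size 1, max 41) hi=[50] (size 1, min 50) -> median=45.5
Step 3: insert 48 -> lo=[41, 48] (size 2, max 48) hi=[50] (size 1, min 50) -> median=48
Step 4: insert 26 -> lo=[26, 41] (size 2, max 41) hi=[48, 50] (size 2, min 48) -> median=44.5
Step 5: insert 11 -> lo=[11, 26, 41] (size 3, max 41) hi=[48, 50] (size 2, min 48) -> median=41
Step 6: insert 4 -> lo=[4, 11, 26] (size 3, max 26) hi=[41, 48, 50] (size 3, min 41) -> median=33.5
Step 7: insert 10 -> lo=[4, 10, 11, 26] (size 4, max 26) hi=[41, 48, 50] (size 3, min 41) -> median=26
Step 8: insert 36 -> lo=[4, 10, 11, 26] (size 4, max 26) hi=[36, 41, 48, 50] (size 4, min 36) -> median=31
Step 9: insert 50 -> lo=[4, 10, 11, 26, 36] (size 5, max 36) hi=[41, 48, 50, 50] (size 4, min 41) -> median=36
Step 10: insert 21 -> lo=[4, 10, 11, 21, 26] (size 5, max 26) hi=[36, 41, 48, 50, 50] (size 5, min 36) -> median=31
Step 11: insert 6 -> lo=[4, 6, 10, 11, 21, 26] (size 6, max 26) hi=[36, 41, 48, 50, 50] (size 5, min 36) -> median=26
Step 12: insert 10 -> lo=[4, 6, 10, 10, 11, 21] (size 6, max 21) hi=[26, 36, 41, 48, 50, 50] (size 6, min 26) -> median=23.5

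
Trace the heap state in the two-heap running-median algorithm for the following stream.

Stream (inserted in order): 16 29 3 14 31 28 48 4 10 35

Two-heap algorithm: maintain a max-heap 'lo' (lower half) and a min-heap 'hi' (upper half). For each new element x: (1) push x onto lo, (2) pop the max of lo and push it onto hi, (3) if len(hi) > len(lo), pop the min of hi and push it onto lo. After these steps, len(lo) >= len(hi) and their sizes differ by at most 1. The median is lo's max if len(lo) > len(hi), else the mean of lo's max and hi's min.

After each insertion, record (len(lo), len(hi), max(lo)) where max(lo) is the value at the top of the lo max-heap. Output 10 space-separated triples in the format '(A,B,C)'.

Answer: (1,0,16) (1,1,16) (2,1,16) (2,2,14) (3,2,16) (3,3,16) (4,3,28) (4,4,16) (5,4,16) (5,5,16)

Derivation:
Step 1: insert 16 -> lo=[16] hi=[] -> (len(lo)=1, len(hi)=0, max(lo)=16)
Step 2: insert 29 -> lo=[16] hi=[29] -> (len(lo)=1, len(hi)=1, max(lo)=16)
Step 3: insert 3 -> lo=[3, 16] hi=[29] -> (len(lo)=2, len(hi)=1, max(lo)=16)
Step 4: insert 14 -> lo=[3, 14] hi=[16, 29] -> (len(lo)=2, len(hi)=2, max(lo)=14)
Step 5: insert 31 -> lo=[3, 14, 16] hi=[29, 31] -> (len(lo)=3, len(hi)=2, max(lo)=16)
Step 6: insert 28 -> lo=[3, 14, 16] hi=[28, 29, 31] -> (len(lo)=3, len(hi)=3, max(lo)=16)
Step 7: insert 48 -> lo=[3, 14, 16, 28] hi=[29, 31, 48] -> (len(lo)=4, len(hi)=3, max(lo)=28)
Step 8: insert 4 -> lo=[3, 4, 14, 16] hi=[28, 29, 31, 48] -> (len(lo)=4, len(hi)=4, max(lo)=16)
Step 9: insert 10 -> lo=[3, 4, 10, 14, 16] hi=[28, 29, 31, 48] -> (len(lo)=5, len(hi)=4, max(lo)=16)
Step 10: insert 35 -> lo=[3, 4, 10, 14, 16] hi=[28, 29, 31, 35, 48] -> (len(lo)=5, len(hi)=5, max(lo)=16)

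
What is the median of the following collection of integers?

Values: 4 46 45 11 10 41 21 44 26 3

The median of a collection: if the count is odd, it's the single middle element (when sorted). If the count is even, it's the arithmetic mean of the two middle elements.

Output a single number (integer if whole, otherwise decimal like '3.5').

Step 1: insert 4 -> lo=[4] (size 1, max 4) hi=[] (size 0) -> median=4
Step 2: insert 46 -> lo=[4] (size 1, max 4) hi=[46] (size 1, min 46) -> median=25
Step 3: insert 45 -> lo=[4, 45] (size 2, max 45) hi=[46] (size 1, min 46) -> median=45
Step 4: insert 11 -> lo=[4, 11] (size 2, max 11) hi=[45, 46] (size 2, min 45) -> median=28
Step 5: insert 10 -> lo=[4, 10, 11] (size 3, max 11) hi=[45, 46] (size 2, min 45) -> median=11
Step 6: insert 41 -> lo=[4, 10, 11] (size 3, max 11) hi=[41, 45, 46] (size 3, min 41) -> median=26
Step 7: insert 21 -> lo=[4, 10, 11, 21] (size 4, max 21) hi=[41, 45, 46] (size 3, min 41) -> median=21
Step 8: insert 44 -> lo=[4, 10, 11, 21] (size 4, max 21) hi=[41, 44, 45, 46] (size 4, min 41) -> median=31
Step 9: insert 26 -> lo=[4, 10, 11, 21, 26] (size 5, max 26) hi=[41, 44, 45, 46] (size 4, min 41) -> median=26
Step 10: insert 3 -> lo=[3, 4, 10, 11, 21] (size 5, max 21) hi=[26, 41, 44, 45, 46] (size 5, min 26) -> median=23.5

Answer: 23.5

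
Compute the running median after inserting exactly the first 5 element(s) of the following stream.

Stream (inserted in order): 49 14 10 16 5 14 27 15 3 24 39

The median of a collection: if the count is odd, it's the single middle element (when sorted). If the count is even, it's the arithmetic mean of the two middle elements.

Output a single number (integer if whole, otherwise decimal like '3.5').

Answer: 14

Derivation:
Step 1: insert 49 -> lo=[49] (size 1, max 49) hi=[] (size 0) -> median=49
Step 2: insert 14 -> lo=[14] (size 1, max 14) hi=[49] (size 1, min 49) -> median=31.5
Step 3: insert 10 -> lo=[10, 14] (size 2, max 14) hi=[49] (size 1, min 49) -> median=14
Step 4: insert 16 -> lo=[10, 14] (size 2, max 14) hi=[16, 49] (size 2, min 16) -> median=15
Step 5: insert 5 -> lo=[5, 10, 14] (size 3, max 14) hi=[16, 49] (size 2, min 16) -> median=14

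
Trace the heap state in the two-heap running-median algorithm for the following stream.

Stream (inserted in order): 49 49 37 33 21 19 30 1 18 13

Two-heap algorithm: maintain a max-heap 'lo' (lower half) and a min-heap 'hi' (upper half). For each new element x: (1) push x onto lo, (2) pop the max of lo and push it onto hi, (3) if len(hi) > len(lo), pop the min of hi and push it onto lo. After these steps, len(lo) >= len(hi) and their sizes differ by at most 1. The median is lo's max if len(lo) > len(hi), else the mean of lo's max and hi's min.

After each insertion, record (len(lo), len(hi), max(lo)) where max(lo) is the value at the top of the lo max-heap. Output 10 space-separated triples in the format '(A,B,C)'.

Step 1: insert 49 -> lo=[49] hi=[] -> (len(lo)=1, len(hi)=0, max(lo)=49)
Step 2: insert 49 -> lo=[49] hi=[49] -> (len(lo)=1, len(hi)=1, max(lo)=49)
Step 3: insert 37 -> lo=[37, 49] hi=[49] -> (len(lo)=2, len(hi)=1, max(lo)=49)
Step 4: insert 33 -> lo=[33, 37] hi=[49, 49] -> (len(lo)=2, len(hi)=2, max(lo)=37)
Step 5: insert 21 -> lo=[21, 33, 37] hi=[49, 49] -> (len(lo)=3, len(hi)=2, max(lo)=37)
Step 6: insert 19 -> lo=[19, 21, 33] hi=[37, 49, 49] -> (len(lo)=3, len(hi)=3, max(lo)=33)
Step 7: insert 30 -> lo=[19, 21, 30, 33] hi=[37, 49, 49] -> (len(lo)=4, len(hi)=3, max(lo)=33)
Step 8: insert 1 -> lo=[1, 19, 21, 30] hi=[33, 37, 49, 49] -> (len(lo)=4, len(hi)=4, max(lo)=30)
Step 9: insert 18 -> lo=[1, 18, 19, 21, 30] hi=[33, 37, 49, 49] -> (len(lo)=5, len(hi)=4, max(lo)=30)
Step 10: insert 13 -> lo=[1, 13, 18, 19, 21] hi=[30, 33, 37, 49, 49] -> (len(lo)=5, len(hi)=5, max(lo)=21)

Answer: (1,0,49) (1,1,49) (2,1,49) (2,2,37) (3,2,37) (3,3,33) (4,3,33) (4,4,30) (5,4,30) (5,5,21)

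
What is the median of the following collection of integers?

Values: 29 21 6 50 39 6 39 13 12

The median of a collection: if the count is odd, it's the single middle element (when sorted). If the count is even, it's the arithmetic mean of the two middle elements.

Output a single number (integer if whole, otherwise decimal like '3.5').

Step 1: insert 29 -> lo=[29] (size 1, max 29) hi=[] (size 0) -> median=29
Step 2: insert 21 -> lo=[21] (size 1, max 21) hi=[29] (size 1, min 29) -> median=25
Step 3: insert 6 -> lo=[6, 21] (size 2, max 21) hi=[29] (size 1, min 29) -> median=21
Step 4: insert 50 -> lo=[6, 21] (size 2, max 21) hi=[29, 50] (size 2, min 29) -> median=25
Step 5: insert 39 -> lo=[6, 21, 29] (size 3, max 29) hi=[39, 50] (size 2, min 39) -> median=29
Step 6: insert 6 -> lo=[6, 6, 21] (size 3, max 21) hi=[29, 39, 50] (size 3, min 29) -> median=25
Step 7: insert 39 -> lo=[6, 6, 21, 29] (size 4, max 29) hi=[39, 39, 50] (size 3, min 39) -> median=29
Step 8: insert 13 -> lo=[6, 6, 13, 21] (size 4, max 21) hi=[29, 39, 39, 50] (size 4, min 29) -> median=25
Step 9: insert 12 -> lo=[6, 6, 12, 13, 21] (size 5, max 21) hi=[29, 39, 39, 50] (size 4, min 29) -> median=21

Answer: 21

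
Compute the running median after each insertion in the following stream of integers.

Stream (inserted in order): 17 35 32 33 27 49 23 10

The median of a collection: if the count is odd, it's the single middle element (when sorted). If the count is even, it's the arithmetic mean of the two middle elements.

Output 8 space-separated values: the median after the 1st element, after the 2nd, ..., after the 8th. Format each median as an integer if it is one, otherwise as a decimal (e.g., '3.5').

Step 1: insert 17 -> lo=[17] (size 1, max 17) hi=[] (size 0) -> median=17
Step 2: insert 35 -> lo=[17] (size 1, max 17) hi=[35] (size 1, min 35) -> median=26
Step 3: insert 32 -> lo=[17, 32] (size 2, max 32) hi=[35] (size 1, min 35) -> median=32
Step 4: insert 33 -> lo=[17, 32] (size 2, max 32) hi=[33, 35] (size 2, min 33) -> median=32.5
Step 5: insert 27 -> lo=[17, 27, 32] (size 3, max 32) hi=[33, 35] (size 2, min 33) -> median=32
Step 6: insert 49 -> lo=[17, 27, 32] (size 3, max 32) hi=[33, 35, 49] (size 3, min 33) -> median=32.5
Step 7: insert 23 -> lo=[17, 23, 27, 32] (size 4, max 32) hi=[33, 35, 49] (size 3, min 33) -> median=32
Step 8: insert 10 -> lo=[10, 17, 23, 27] (size 4, max 27) hi=[32, 33, 35, 49] (size 4, min 32) -> median=29.5

Answer: 17 26 32 32.5 32 32.5 32 29.5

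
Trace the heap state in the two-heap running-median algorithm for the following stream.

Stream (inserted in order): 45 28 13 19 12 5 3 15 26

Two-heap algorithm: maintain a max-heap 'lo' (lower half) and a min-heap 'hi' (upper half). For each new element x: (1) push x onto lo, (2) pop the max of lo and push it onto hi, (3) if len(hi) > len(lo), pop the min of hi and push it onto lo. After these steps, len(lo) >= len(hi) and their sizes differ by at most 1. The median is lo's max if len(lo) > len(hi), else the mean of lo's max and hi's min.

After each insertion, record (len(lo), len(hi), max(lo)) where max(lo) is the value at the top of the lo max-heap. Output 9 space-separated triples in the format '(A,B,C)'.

Step 1: insert 45 -> lo=[45] hi=[] -> (len(lo)=1, len(hi)=0, max(lo)=45)
Step 2: insert 28 -> lo=[28] hi=[45] -> (len(lo)=1, len(hi)=1, max(lo)=28)
Step 3: insert 13 -> lo=[13, 28] hi=[45] -> (len(lo)=2, len(hi)=1, max(lo)=28)
Step 4: insert 19 -> lo=[13, 19] hi=[28, 45] -> (len(lo)=2, len(hi)=2, max(lo)=19)
Step 5: insert 12 -> lo=[12, 13, 19] hi=[28, 45] -> (len(lo)=3, len(hi)=2, max(lo)=19)
Step 6: insert 5 -> lo=[5, 12, 13] hi=[19, 28, 45] -> (len(lo)=3, len(hi)=3, max(lo)=13)
Step 7: insert 3 -> lo=[3, 5, 12, 13] hi=[19, 28, 45] -> (len(lo)=4, len(hi)=3, max(lo)=13)
Step 8: insert 15 -> lo=[3, 5, 12, 13] hi=[15, 19, 28, 45] -> (len(lo)=4, len(hi)=4, max(lo)=13)
Step 9: insert 26 -> lo=[3, 5, 12, 13, 15] hi=[19, 26, 28, 45] -> (len(lo)=5, len(hi)=4, max(lo)=15)

Answer: (1,0,45) (1,1,28) (2,1,28) (2,2,19) (3,2,19) (3,3,13) (4,3,13) (4,4,13) (5,4,15)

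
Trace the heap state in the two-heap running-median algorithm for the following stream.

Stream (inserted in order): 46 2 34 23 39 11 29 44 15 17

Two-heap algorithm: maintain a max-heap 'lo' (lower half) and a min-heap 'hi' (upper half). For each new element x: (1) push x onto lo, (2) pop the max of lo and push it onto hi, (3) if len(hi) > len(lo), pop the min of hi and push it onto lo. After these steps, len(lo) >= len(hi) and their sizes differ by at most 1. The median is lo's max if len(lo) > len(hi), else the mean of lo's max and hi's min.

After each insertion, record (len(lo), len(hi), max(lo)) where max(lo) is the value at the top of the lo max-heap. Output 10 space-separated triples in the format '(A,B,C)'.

Answer: (1,0,46) (1,1,2) (2,1,34) (2,2,23) (3,2,34) (3,3,23) (4,3,29) (4,4,29) (5,4,29) (5,5,23)

Derivation:
Step 1: insert 46 -> lo=[46] hi=[] -> (len(lo)=1, len(hi)=0, max(lo)=46)
Step 2: insert 2 -> lo=[2] hi=[46] -> (len(lo)=1, len(hi)=1, max(lo)=2)
Step 3: insert 34 -> lo=[2, 34] hi=[46] -> (len(lo)=2, len(hi)=1, max(lo)=34)
Step 4: insert 23 -> lo=[2, 23] hi=[34, 46] -> (len(lo)=2, len(hi)=2, max(lo)=23)
Step 5: insert 39 -> lo=[2, 23, 34] hi=[39, 46] -> (len(lo)=3, len(hi)=2, max(lo)=34)
Step 6: insert 11 -> lo=[2, 11, 23] hi=[34, 39, 46] -> (len(lo)=3, len(hi)=3, max(lo)=23)
Step 7: insert 29 -> lo=[2, 11, 23, 29] hi=[34, 39, 46] -> (len(lo)=4, len(hi)=3, max(lo)=29)
Step 8: insert 44 -> lo=[2, 11, 23, 29] hi=[34, 39, 44, 46] -> (len(lo)=4, len(hi)=4, max(lo)=29)
Step 9: insert 15 -> lo=[2, 11, 15, 23, 29] hi=[34, 39, 44, 46] -> (len(lo)=5, len(hi)=4, max(lo)=29)
Step 10: insert 17 -> lo=[2, 11, 15, 17, 23] hi=[29, 34, 39, 44, 46] -> (len(lo)=5, len(hi)=5, max(lo)=23)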